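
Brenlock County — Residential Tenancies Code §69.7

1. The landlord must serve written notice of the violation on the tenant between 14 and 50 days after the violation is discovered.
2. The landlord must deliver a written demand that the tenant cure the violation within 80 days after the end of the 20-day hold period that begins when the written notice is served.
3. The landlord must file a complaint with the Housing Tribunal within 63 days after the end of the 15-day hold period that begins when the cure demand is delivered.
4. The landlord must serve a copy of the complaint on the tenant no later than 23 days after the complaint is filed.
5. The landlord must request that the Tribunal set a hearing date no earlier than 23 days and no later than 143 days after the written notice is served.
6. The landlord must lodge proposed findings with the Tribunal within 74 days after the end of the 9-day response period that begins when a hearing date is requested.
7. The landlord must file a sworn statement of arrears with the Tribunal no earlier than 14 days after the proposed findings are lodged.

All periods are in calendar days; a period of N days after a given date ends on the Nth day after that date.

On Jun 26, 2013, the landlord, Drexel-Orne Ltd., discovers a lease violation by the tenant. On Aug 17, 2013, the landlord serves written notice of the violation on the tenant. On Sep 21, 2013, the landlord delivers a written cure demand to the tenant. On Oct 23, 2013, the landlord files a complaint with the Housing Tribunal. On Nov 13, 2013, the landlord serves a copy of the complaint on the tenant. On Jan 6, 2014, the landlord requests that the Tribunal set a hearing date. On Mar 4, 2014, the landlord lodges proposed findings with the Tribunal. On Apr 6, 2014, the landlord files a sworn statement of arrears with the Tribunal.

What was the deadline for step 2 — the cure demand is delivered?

The written notice is served on Aug 17, 2013; the 20-day hold period therefore ends Sep 6, 2013, and step 2 runs from that date. 80 days after Sep 6, 2013 is Nov 25, 2013.

Nov 25, 2013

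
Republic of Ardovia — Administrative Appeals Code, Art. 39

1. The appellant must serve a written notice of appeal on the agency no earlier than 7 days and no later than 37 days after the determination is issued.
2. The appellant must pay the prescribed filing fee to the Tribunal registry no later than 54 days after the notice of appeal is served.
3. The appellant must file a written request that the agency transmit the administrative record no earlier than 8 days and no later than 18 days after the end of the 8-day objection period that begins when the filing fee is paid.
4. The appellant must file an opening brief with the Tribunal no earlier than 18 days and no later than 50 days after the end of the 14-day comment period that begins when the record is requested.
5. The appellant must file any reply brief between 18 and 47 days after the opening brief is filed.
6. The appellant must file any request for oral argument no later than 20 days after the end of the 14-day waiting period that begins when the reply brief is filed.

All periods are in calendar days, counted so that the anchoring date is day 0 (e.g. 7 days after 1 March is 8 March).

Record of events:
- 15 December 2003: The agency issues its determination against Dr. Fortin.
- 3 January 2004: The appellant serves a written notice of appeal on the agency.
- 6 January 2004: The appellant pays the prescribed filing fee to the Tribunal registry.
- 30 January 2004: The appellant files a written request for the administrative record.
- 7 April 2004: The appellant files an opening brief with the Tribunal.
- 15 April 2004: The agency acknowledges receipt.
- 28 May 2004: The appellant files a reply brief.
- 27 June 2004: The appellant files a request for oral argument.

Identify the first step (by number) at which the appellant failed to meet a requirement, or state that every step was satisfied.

Step 1: the window is 7–37 days after 15 December 2003 (when the determination is issued), so 22 December 2003 through 21 January 2004; 3 January 2004 falls inside that range.
Step 2: 54 days after 3 January 2004 (when the notice of appeal is served) is 26 February 2004; completed 6 January 2004, before the deadline.
Step 3: the window is 8–18 days after 14 January 2004 (end of the 8-day objection period, which began when the filing fee is paid on 6 January 2004), so 22 January 2004 through 1 February 2004; done 30 January 2004 — within the window.
Step 4: the window is 18–50 days after 13 February 2004 (end of the 14-day comment period, which began when the record is requested on 30 January 2004), so 2 March 2004 through 3 April 2004; 7 April 2004 is 4 days past the end of the window.
That is the first point of non-compliance.

Step 4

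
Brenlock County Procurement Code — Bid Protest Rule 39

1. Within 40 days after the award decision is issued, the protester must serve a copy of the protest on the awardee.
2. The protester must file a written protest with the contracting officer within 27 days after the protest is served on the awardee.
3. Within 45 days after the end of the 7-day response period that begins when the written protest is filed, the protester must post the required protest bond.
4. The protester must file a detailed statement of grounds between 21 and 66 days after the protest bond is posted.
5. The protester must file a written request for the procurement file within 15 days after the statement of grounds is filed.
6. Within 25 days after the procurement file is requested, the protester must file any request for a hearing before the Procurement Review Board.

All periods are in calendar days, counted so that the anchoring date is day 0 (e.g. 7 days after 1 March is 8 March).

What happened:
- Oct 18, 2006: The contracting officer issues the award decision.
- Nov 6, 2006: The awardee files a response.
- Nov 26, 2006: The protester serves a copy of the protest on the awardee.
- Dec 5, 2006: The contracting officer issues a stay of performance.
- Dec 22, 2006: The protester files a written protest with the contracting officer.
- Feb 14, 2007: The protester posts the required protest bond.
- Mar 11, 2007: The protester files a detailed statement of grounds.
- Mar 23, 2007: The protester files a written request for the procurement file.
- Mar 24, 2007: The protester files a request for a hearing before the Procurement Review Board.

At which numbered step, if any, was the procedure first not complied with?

Step 1 — counting 40 days from Oct 18, 2006 (when the award decision is issued) gives a deadline of Nov 27, 2006; done Nov 26, 2006 — timely.
Step 2 — counting 27 days from Nov 26, 2006 (when the protest is served on the awardee) gives a deadline of Dec 23, 2006; completed Dec 22, 2006, before the deadline.
Step 3 — counting 45 days from Dec 29, 2006 (end of the 7-day response period, which began when the written protest is filed on Dec 22, 2006) gives a deadline of Feb 12, 2007; Feb 14, 2007 misses that deadline by 2 days.

Step 3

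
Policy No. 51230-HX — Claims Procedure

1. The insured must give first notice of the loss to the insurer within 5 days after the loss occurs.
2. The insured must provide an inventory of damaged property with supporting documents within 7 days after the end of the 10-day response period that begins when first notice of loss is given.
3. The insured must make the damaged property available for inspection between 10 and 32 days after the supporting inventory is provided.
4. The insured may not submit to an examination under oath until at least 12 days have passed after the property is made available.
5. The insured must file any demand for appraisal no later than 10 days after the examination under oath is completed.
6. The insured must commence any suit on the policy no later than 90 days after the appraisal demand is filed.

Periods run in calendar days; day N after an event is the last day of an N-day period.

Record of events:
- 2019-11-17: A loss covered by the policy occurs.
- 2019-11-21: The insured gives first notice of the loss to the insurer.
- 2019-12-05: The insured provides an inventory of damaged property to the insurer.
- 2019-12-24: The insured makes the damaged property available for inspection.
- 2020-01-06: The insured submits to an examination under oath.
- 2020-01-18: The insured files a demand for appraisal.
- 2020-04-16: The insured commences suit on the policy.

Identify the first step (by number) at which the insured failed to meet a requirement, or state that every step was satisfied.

Step 5

Step 1 — counting 5 days from 2019-11-17 (when the loss occurs) gives a deadline of 2019-11-22; done 2019-11-21 — timely.
Step 2 — counting 7 days from 2019-12-01 (end of the 10-day response period, which began when first notice of loss is given on 2019-11-21) gives a deadline of 2019-12-08; completed 2019-12-05, before the deadline.
Step 3 — 10 and 32 days from 2019-12-05 (when the supporting inventory is provided) are 2019-12-15 and 2020-01-06 respectively; done 2019-12-24 — within the window.
Step 4 — must wait 12 days from 2019-12-24 (when the property is made available), so not before 2020-01-05; done 2020-01-06 — permitted.
Step 5 — counting 10 days from 2020-01-06 (when the examination under oath is completed) gives a deadline of 2020-01-16; not done until 2020-01-18, 2 days after the deadline.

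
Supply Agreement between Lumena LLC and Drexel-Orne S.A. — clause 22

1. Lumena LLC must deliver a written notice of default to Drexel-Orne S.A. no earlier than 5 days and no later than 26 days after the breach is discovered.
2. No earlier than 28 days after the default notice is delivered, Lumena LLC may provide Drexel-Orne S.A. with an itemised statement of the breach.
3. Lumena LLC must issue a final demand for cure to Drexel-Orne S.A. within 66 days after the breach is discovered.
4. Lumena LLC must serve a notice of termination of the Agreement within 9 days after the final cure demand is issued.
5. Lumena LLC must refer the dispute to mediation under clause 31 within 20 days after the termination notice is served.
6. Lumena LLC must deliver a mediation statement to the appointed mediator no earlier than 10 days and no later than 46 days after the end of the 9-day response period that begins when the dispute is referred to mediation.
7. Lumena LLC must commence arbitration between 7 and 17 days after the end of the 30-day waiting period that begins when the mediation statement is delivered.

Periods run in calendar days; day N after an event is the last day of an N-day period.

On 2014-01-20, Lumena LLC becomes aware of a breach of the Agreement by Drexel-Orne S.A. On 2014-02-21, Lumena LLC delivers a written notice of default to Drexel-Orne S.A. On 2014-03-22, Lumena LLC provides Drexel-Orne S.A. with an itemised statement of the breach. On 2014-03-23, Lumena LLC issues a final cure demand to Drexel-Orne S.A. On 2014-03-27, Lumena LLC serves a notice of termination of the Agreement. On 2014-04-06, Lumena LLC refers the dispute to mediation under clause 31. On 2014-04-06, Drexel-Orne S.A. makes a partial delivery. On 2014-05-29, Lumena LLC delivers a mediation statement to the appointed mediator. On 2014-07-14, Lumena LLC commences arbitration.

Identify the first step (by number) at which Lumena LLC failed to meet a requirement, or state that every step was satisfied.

Step 1

Step 1 — 5 and 26 days from 2014-01-20 (when the breach is discovered) are 2014-01-25 and 2014-02-15 respectively; 2014-02-21 is 6 days past the end of the window.
Later steps need not be reached.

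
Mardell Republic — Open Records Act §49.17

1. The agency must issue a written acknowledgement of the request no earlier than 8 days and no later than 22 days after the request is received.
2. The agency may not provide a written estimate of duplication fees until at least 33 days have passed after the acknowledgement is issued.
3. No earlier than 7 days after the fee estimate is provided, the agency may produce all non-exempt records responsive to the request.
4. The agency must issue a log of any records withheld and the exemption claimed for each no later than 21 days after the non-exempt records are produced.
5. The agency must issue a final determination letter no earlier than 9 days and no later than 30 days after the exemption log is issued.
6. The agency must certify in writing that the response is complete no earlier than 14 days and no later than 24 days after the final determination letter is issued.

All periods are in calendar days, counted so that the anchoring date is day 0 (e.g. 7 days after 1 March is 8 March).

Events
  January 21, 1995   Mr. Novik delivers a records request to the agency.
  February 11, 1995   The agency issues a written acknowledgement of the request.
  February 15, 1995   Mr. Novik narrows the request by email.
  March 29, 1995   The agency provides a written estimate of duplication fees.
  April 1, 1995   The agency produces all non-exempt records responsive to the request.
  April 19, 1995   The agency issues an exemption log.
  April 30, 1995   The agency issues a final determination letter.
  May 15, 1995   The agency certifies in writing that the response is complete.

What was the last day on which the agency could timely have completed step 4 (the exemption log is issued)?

April 22, 1995

Step 4 runs from April 1, 1995, when the non-exempt records are produced. 21 days after April 1, 1995 is April 22, 1995.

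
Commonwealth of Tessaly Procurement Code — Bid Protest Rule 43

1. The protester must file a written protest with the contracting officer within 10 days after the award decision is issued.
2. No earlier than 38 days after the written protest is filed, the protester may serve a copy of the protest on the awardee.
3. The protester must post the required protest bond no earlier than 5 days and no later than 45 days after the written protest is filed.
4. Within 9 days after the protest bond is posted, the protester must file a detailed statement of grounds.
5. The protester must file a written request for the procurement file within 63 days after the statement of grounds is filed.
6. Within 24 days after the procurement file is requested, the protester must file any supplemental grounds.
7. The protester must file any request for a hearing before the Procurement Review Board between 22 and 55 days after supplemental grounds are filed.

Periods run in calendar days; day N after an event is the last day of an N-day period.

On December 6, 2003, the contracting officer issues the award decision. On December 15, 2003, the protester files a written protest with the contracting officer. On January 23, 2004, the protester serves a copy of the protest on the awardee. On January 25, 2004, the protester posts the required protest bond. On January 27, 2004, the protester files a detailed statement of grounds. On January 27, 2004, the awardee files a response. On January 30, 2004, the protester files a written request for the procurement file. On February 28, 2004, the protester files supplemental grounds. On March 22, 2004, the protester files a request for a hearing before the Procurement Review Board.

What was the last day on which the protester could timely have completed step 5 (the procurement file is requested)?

March 30, 2004

Step 5 runs from January 27, 2004, when the statement of grounds is filed. 63 days after January 27, 2004 is March 30, 2004.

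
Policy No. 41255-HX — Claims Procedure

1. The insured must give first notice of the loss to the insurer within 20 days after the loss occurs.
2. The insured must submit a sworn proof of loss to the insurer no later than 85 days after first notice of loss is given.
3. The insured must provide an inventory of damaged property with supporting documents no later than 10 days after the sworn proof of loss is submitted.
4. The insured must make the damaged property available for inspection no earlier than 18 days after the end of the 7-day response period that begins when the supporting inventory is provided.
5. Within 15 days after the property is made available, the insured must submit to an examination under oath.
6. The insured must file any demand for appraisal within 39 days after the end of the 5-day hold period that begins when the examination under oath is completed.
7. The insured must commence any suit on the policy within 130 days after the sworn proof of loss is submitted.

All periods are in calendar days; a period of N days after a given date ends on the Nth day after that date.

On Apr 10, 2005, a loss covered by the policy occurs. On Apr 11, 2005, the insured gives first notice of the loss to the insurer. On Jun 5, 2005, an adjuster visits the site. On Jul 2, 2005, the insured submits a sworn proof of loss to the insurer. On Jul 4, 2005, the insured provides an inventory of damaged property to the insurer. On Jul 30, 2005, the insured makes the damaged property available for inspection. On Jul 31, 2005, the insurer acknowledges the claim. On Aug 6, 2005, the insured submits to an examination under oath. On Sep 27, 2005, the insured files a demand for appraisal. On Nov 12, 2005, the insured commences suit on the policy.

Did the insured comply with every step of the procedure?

Step 1 — counting 20 days from Apr 10, 2005 (when the loss occurs) gives a deadline of Apr 30, 2005; completed Apr 11, 2005, before the deadline.
Step 2 — counting 85 days from Apr 11, 2005 (when first notice of loss is given) gives a deadline of Jul 5, 2005; completed Jul 2, 2005, before the deadline.
Step 3 — counting 10 days from Jul 2, 2005 (when the sworn proof of loss is submitted) gives a deadline of Jul 12, 2005; completed Jul 4, 2005, before the deadline.
Step 4 — must wait 18 days from Jul 11, 2005 (end of the 7-day response period, which began when the supporting inventory is provided on Jul 4, 2005), so not before Jul 29, 2005; Jul 30, 2005 is on or after that date.
Step 5 — counting 15 days from Jul 30, 2005 (when the property is made available) gives a deadline of Aug 14, 2005; done Aug 6, 2005 — timely.
Step 6 — counting 39 days from Aug 11, 2005 (end of the 5-day hold period, which began when the examination under oath is completed on Aug 6, 2005) gives a deadline of Sep 19, 2005; not done until Sep 27, 2005, 8 days after the deadline.

No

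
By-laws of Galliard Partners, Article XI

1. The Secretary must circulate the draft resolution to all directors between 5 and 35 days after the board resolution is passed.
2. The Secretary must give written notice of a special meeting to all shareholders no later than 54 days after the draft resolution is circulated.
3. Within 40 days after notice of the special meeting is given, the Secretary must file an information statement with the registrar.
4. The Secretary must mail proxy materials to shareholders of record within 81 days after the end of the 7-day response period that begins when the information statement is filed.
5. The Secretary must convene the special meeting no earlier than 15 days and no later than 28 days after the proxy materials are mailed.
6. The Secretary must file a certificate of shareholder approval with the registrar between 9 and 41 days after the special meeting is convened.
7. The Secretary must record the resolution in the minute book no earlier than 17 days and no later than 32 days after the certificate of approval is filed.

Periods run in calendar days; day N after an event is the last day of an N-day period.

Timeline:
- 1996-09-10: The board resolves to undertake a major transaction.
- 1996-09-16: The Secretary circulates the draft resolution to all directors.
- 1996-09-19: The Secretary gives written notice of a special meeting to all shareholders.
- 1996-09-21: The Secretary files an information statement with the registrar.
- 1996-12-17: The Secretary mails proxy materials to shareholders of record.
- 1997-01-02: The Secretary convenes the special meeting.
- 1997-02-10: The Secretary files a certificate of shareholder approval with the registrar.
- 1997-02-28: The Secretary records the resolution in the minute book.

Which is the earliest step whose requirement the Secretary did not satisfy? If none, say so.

None — every step was satisfied

(1) the permitted window runs from 1996-09-10 + 5 = 1996-09-15 to 1996-09-10 + 35 = 1996-10-15; done 1996-09-16, which is between those dates.
(2) due by 1996-09-16 + 54 days = 1996-11-09; completed 1996-09-19, before the deadline.
(3) due by 1996-09-19 + 40 days = 1996-10-29; 1996-09-21 is within that limit.
(4) due by 1996-09-28 + 81 days = 1996-12-18; 1996-12-17 is within that limit.
(5) the permitted window runs from 1996-12-17 + 15 = 1997-01-01 to 1996-12-17 + 28 = 1997-01-14; done 1997-01-02 — within the window.
(6) the permitted window runs from 1997-01-02 + 9 = 1997-01-11 to 1997-01-02 + 41 = 1997-02-12; 1997-02-10 falls inside that range.
(7) the permitted window runs from 1997-02-10 + 17 = 1997-02-27 to 1997-02-10 + 32 = 1997-03-14; 1997-02-28 falls inside that range.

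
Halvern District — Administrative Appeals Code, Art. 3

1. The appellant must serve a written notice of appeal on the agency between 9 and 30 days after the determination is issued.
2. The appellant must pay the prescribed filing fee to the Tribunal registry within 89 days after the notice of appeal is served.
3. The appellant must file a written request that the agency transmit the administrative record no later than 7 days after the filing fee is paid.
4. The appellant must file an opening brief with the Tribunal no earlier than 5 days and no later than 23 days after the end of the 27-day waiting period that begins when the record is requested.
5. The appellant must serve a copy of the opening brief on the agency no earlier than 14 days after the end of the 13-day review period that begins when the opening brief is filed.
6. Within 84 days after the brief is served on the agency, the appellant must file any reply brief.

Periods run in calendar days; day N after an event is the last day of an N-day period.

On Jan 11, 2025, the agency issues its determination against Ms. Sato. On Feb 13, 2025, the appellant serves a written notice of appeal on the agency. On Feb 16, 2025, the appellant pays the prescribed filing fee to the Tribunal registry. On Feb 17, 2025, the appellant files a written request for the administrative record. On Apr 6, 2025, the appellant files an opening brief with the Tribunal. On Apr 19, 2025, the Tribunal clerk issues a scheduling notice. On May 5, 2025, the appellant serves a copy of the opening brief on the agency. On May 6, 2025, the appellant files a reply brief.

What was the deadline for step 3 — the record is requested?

Feb 23, 2025

Step 3 runs from Feb 16, 2025, when the filing fee is paid. 7 days after Feb 16, 2025 is Feb 23, 2025.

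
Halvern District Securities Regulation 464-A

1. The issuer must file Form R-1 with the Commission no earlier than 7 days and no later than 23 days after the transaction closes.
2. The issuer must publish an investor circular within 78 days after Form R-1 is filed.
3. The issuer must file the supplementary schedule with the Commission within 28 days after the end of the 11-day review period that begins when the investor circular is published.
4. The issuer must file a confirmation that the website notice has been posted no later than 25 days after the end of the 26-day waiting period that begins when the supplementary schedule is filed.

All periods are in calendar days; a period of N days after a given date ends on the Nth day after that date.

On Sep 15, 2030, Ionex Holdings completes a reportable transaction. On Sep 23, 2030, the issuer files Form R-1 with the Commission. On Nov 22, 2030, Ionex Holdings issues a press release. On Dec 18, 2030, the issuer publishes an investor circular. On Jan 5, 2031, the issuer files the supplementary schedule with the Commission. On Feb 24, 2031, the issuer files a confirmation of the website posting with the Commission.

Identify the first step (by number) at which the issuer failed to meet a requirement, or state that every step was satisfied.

(1) the permitted window runs from Sep 15, 2030 + 7 = Sep 22, 2030 to Sep 15, 2030 + 23 = Oct 8, 2030; Sep 23, 2030 falls inside that range.
(2) due by Sep 23, 2030 + 78 days = Dec 10, 2030; not done until Dec 18, 2030, 8 days after the deadline.
Later steps need not be reached.

Step 2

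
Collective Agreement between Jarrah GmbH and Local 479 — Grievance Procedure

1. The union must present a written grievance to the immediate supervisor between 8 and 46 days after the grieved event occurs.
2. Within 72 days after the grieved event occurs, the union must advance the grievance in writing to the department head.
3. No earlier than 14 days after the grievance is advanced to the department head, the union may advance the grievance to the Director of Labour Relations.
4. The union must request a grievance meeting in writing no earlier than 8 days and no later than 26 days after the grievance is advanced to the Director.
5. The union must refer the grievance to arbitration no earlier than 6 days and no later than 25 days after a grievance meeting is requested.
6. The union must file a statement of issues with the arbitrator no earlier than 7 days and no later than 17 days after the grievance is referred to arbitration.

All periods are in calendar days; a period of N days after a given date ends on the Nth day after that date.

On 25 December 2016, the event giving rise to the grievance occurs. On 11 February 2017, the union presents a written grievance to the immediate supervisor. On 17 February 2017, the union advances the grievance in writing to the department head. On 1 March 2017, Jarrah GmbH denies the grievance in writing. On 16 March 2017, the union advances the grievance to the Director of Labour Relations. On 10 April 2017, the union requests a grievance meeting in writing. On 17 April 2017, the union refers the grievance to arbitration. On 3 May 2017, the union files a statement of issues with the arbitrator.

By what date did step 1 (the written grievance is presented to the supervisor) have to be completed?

Step 1 runs from 25 December 2016, when the grieved event occurs. The window is 8–46 days after 25 December 2016; it closes on 9 February 2017.

9 February 2017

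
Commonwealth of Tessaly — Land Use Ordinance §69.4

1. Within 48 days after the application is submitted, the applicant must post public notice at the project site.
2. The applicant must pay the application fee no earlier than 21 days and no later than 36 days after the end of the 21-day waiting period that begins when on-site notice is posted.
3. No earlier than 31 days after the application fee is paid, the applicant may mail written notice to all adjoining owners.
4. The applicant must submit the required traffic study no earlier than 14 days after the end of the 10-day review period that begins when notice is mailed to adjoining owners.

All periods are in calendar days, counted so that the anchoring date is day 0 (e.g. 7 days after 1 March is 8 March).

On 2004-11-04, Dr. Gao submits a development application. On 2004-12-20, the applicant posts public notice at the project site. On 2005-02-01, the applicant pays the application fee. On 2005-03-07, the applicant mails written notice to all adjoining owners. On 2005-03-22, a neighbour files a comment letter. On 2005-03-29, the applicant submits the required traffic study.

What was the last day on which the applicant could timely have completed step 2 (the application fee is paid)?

On-site notice is posted on 2004-12-20; the 21-day waiting period therefore ends 2005-01-10, and step 2 runs from that date. The window is 21–36 days after 2005-01-10; it closes on 2005-02-15.

2005-02-15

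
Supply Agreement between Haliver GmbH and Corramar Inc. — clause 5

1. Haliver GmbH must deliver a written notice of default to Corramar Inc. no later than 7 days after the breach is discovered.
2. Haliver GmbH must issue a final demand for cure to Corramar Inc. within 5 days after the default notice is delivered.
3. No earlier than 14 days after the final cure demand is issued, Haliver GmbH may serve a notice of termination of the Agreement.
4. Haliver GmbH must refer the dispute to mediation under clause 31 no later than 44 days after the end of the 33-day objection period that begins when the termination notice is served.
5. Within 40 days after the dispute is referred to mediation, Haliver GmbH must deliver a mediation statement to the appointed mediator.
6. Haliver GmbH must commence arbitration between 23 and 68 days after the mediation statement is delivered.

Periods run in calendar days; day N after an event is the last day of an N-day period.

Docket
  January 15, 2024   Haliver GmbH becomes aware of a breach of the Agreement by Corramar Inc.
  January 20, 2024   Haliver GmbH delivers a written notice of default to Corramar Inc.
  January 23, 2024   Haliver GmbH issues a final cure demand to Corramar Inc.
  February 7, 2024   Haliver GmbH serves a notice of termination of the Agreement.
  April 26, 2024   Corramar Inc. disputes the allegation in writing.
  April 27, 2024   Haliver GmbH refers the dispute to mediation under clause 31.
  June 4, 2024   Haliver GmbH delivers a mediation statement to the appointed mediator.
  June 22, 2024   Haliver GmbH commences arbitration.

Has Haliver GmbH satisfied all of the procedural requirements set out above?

Step 1 — counting 7 days from January 15, 2024 (when the breach is discovered) gives a deadline of January 22, 2024; done January 20, 2024 — timely.
Step 2 — counting 5 days from January 20, 2024 (when the default notice is delivered) gives a deadline of January 25, 2024; done January 23, 2024 — timely.
Step 3 — must wait 14 days from January 23, 2024 (when the final cure demand is issued), so not before February 6, 2024; done February 7, 2024, after the minimum wait.
Step 4 — counting 44 days from March 11, 2024 (end of the 33-day objection period, which began when the termination notice is served on February 7, 2024) gives a deadline of April 24, 2024; not done until April 27, 2024, 3 days after the deadline.
That is the first point of non-compliance.

No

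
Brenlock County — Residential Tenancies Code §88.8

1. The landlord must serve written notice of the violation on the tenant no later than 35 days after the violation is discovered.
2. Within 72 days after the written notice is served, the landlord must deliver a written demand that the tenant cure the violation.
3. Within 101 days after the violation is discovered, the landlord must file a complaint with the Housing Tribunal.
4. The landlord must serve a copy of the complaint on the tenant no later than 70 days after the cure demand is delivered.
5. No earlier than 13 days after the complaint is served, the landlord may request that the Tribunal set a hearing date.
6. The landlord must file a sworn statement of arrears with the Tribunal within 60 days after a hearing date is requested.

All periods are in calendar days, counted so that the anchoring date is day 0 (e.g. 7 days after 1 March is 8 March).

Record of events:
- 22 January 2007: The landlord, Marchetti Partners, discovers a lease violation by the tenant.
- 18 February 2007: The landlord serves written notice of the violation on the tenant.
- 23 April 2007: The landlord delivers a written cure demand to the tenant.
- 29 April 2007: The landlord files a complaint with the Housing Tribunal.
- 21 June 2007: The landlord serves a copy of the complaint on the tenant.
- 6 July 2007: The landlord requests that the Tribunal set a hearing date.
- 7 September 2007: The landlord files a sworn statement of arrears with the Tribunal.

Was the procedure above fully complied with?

Step 1 — counting 35 days from 22 January 2007 (when the violation is discovered) gives a deadline of 26 February 2007; 18 February 2007 is within that limit.
Step 2 — counting 72 days from 18 February 2007 (when the written notice is served) gives a deadline of 1 May 2007; completed 23 April 2007, before the deadline.
Step 3 — counting 101 days from 22 January 2007 (when the violation is discovered) gives a deadline of 3 May 2007; completed 29 April 2007, before the deadline.
Step 4 — counting 70 days from 23 April 2007 (when the cure demand is delivered) gives a deadline of 2 July 2007; done 21 June 2007 — timely.
Step 5 — must wait 13 days from 21 June 2007 (when the complaint is served), so not before 4 July 2007; 6 July 2007 is on or after that date.
Step 6 — counting 60 days from 6 July 2007 (when a hearing date is requested) gives a deadline of 4 September 2007; done 7 September 2007 — 3 days late.
Later steps need not be reached.

No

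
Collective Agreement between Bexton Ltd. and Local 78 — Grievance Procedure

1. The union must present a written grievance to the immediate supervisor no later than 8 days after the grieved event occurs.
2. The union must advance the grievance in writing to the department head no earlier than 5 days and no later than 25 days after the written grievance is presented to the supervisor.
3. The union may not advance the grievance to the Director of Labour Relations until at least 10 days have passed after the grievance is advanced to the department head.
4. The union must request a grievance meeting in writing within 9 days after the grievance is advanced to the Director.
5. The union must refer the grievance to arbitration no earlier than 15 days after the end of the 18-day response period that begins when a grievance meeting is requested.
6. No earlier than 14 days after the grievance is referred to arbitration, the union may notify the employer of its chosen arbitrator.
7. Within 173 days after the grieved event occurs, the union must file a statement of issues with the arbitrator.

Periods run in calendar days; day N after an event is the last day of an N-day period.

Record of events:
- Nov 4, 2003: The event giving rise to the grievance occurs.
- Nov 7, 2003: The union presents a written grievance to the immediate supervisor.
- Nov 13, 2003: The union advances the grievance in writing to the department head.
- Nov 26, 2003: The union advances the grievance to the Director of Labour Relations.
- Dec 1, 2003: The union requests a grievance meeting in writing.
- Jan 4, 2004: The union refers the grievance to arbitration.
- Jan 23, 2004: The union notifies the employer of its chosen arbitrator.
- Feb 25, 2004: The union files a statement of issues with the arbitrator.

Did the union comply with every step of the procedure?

Yes

Step 1 — counting 8 days from Nov 4, 2003 (when the grieved event occurs) gives a deadline of Nov 12, 2003; completed Nov 7, 2003, before the deadline.
Step 2 — 5 and 25 days from Nov 7, 2003 (when the written grievance is presented to the supervisor) are Nov 12, 2003 and Dec 2, 2003 respectively; done Nov 13, 2003 — within the window.
Step 3 — must wait 10 days from Nov 13, 2003 (when the grievance is advanced to the department head), so not before Nov 23, 2003; Nov 26, 2003 is on or after that date.
Step 4 — counting 9 days from Nov 26, 2003 (when the grievance is advanced to the Director) gives a deadline of Dec 5, 2003; Dec 1, 2003 is within that limit.
Step 5 — must wait 15 days from Dec 19, 2003 (end of the 18-day response period, which began when a grievance meeting is requested on Dec 1, 2003), so not before Jan 3, 2004; done Jan 4, 2004 — permitted.
Step 6 — must wait 14 days from Jan 4, 2004 (when the grievance is referred to arbitration), so not before Jan 18, 2004; Jan 23, 2004 is on or after that date.
Step 7 — counting 173 days from Nov 4, 2003 (when the grieved event occurs) gives a deadline of Apr 25, 2004; done Feb 25, 2004 — timely.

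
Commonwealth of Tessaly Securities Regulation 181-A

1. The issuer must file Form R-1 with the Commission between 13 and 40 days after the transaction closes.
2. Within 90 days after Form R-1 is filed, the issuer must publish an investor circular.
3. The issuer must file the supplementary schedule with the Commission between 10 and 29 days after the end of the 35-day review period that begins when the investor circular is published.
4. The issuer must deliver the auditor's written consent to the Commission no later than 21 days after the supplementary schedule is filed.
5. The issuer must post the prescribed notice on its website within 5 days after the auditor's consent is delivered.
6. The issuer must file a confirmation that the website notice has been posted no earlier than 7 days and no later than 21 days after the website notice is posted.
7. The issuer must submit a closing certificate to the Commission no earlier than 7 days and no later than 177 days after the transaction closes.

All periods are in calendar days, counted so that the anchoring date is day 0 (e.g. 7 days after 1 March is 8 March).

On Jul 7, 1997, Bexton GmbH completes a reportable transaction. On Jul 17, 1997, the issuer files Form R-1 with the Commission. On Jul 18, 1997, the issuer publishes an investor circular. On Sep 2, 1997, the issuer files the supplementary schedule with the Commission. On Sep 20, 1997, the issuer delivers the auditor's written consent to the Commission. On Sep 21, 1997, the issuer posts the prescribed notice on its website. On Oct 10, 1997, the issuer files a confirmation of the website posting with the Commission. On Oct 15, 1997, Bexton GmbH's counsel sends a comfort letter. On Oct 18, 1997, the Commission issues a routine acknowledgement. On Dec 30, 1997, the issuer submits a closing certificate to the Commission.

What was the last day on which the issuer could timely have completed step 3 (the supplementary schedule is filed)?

The investor circular is published on Jul 18, 1997; the 35-day review period therefore ends Aug 22, 1997, and step 3 runs from that date. The window is 10–29 days after Aug 22, 1997; it closes on Sep 20, 1997.

Sep 20, 1997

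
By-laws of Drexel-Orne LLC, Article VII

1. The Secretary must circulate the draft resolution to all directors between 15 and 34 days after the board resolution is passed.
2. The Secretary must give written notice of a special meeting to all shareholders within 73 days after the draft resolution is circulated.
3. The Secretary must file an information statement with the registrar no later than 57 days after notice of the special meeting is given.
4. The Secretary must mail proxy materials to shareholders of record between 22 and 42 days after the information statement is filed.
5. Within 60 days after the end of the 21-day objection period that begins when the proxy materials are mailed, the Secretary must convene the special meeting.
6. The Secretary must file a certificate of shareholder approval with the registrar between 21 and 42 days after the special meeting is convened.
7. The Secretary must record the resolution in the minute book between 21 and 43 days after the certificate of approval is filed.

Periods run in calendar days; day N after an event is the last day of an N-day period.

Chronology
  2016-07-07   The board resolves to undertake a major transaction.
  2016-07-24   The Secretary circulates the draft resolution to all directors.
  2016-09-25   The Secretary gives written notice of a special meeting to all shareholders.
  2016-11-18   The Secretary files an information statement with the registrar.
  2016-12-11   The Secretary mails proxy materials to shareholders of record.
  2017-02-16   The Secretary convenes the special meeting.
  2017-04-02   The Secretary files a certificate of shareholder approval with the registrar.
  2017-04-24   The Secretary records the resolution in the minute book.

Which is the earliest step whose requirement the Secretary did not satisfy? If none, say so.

Step 1 — 15 and 34 days from 2016-07-07 (when the board resolution is passed) are 2016-07-22 and 2016-08-10 respectively; done 2016-07-24, which is between those dates.
Step 2 — counting 73 days from 2016-07-24 (when the draft resolution is circulated) gives a deadline of 2016-10-05; done 2016-09-25 — timely.
Step 3 — counting 57 days from 2016-09-25 (when notice of the special meeting is given) gives a deadline of 2016-11-21; completed 2016-11-18, before the deadline.
Step 4 — 22 and 42 days from 2016-11-18 (when the information statement is filed) are 2016-12-10 and 2016-12-30 respectively; 2016-12-11 falls inside that range.
Step 5 — counting 60 days from 2017-01-01 (end of the 21-day objection period, which began when the proxy materials are mailed on 2016-12-11) gives a deadline of 2017-03-02; completed 2017-02-16, before the deadline.
Step 6 — 21 and 42 days from 2017-02-16 (when the special meeting is convened) are 2017-03-09 and 2017-03-30 respectively; 2017-04-02 is 3 days past the end of the window.
That is the first point of non-compliance.

Step 6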